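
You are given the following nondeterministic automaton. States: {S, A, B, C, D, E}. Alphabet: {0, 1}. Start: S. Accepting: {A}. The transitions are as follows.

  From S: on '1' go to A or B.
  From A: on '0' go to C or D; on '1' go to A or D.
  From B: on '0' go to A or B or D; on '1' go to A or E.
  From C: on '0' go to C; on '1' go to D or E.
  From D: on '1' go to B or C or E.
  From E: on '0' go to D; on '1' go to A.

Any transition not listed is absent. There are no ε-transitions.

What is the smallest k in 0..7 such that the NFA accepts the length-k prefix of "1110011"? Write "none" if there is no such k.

1

Start in {S}.
Read '1': {S} → {A, B}.
None of the earlier sets intersect F, but {A, B} does.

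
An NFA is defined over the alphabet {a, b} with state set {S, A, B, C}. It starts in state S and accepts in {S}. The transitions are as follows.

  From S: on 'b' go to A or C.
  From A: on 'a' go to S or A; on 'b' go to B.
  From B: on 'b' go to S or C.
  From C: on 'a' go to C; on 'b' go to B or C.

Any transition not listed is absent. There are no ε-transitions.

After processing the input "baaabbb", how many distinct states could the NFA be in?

Start in {S}.
Read 'b': S→{A, C}; now {A, C}.
Read 'a': A→{S, A}, C→{C}; now {S, A, C}.
Read 'a': S→∅, A→{S, A}, C→{C}; now {S, A, C}.
Read 'a': S→∅, A→{S, A}, C→{C}; now {S, A, C}.
Read 'b': S→{A, C}, A→{B}, C→{B, C}; now {A, B, C}.
Read 'b': A→{B}, B→{S, C}, C→{B, C}; now {S, B, C}.
Read 'b': S→{A, C}, B→{S, C}, C→{B, C}; now {S, A, B, C}.
That set has 4 states.

4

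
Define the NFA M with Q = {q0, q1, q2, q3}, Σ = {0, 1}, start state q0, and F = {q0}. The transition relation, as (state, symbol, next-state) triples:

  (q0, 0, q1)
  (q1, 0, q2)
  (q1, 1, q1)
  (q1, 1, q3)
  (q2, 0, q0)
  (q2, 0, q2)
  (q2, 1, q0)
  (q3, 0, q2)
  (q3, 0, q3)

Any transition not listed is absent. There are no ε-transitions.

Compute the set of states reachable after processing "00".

{q2}

Start in {q0}.
Read '0': q0→{q1}; now {q1}.
Read '0': q1→{q2}; now {q2}.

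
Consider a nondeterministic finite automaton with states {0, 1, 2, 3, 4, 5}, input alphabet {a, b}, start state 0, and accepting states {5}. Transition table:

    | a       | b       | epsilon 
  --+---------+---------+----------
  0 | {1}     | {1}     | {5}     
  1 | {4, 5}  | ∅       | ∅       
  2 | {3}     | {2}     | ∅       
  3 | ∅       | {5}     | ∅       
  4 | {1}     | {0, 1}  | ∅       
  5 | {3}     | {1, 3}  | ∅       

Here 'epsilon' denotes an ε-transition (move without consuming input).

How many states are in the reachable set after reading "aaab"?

Start: ε-closure({0}) = {0, 5}.
Read 'a': 0→{1}, 5→{3}; now {1, 3}.
Read 'a': 1→{4, 5}, 3→∅; now {4, 5}.
Read 'a': 4→{1}, 5→{3}; now {1, 3}.
Read 'b': 1→∅, 3→{5}; now {5}.
That set has 1 state.

1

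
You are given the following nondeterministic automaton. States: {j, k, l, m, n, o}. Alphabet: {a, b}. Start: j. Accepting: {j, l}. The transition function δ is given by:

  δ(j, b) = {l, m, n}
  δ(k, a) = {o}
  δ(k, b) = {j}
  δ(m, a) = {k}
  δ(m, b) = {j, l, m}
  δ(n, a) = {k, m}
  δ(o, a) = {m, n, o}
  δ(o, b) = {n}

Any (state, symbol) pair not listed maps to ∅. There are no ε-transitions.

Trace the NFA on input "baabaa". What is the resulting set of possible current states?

{k, o}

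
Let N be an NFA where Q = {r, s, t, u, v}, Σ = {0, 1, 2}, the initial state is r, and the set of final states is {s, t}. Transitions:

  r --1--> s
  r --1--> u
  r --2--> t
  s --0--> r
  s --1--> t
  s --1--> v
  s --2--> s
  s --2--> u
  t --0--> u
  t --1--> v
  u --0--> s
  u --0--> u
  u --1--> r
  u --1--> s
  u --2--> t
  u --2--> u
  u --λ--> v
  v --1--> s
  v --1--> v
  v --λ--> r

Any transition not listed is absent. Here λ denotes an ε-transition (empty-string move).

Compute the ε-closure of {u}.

{r, u, v}

Begin with {u}.
ε-move u → v; add v.
ε-move v → r; add r.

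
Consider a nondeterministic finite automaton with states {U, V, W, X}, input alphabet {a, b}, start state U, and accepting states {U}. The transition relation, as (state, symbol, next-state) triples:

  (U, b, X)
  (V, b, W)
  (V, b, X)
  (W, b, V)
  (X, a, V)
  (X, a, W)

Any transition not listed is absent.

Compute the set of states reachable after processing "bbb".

∅

Start in {U}.
Read 'b': {U} → {X}.
Read 'b': {X} → ∅.
The set is empty and remains empty for the remaining 1 symbol.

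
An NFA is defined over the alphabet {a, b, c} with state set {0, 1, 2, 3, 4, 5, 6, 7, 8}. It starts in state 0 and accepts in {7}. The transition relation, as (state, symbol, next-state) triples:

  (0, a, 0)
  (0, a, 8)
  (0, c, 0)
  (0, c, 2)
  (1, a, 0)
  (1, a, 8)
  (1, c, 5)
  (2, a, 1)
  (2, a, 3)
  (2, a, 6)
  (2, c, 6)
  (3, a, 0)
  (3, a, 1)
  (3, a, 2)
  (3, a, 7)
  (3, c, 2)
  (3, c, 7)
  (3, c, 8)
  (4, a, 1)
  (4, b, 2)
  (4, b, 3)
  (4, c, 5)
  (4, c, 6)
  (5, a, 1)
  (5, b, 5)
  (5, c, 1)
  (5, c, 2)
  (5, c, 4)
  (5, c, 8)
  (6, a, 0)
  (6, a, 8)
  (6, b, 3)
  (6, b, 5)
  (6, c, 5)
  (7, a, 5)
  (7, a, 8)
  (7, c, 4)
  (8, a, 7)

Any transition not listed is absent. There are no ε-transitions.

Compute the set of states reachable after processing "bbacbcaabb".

Start in {0}.
Read 'b': {0} → ∅.
The set is empty and remains empty for the remaining 9 symbols.

∅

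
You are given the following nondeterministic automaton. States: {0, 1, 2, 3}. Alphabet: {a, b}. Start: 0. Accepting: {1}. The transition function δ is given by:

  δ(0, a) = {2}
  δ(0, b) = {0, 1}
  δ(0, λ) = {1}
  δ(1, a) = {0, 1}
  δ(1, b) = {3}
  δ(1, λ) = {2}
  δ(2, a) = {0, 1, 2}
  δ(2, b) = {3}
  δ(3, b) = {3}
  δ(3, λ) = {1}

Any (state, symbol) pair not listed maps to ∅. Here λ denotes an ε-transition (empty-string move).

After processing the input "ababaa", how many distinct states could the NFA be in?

Start: ε-closure({0}) = {0, 1, 2}.
Read 'a': {0, 1, 2} → {0, 1, 2}.
Read 'b': {0, 1, 2} → {0, 1, 2, 3}.
Read 'a': {0, 1, 2, 3} → {0, 1, 2}.
Read 'b': {0, 1, 2} → {0, 1, 2, 3}.
Read 'a': {0, 1, 2, 3} → {0, 1, 2}.
Read 'a': {0, 1, 2} → {0, 1, 2}.
That set has 3 states.

3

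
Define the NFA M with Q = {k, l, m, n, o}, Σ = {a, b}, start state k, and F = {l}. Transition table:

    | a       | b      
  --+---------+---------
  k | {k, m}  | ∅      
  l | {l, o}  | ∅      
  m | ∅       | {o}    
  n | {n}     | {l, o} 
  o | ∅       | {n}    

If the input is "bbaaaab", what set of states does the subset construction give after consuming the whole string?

∅

Start in {k}.
Read 'b': {k} → ∅.
The set is empty and remains empty for the remaining 6 symbols.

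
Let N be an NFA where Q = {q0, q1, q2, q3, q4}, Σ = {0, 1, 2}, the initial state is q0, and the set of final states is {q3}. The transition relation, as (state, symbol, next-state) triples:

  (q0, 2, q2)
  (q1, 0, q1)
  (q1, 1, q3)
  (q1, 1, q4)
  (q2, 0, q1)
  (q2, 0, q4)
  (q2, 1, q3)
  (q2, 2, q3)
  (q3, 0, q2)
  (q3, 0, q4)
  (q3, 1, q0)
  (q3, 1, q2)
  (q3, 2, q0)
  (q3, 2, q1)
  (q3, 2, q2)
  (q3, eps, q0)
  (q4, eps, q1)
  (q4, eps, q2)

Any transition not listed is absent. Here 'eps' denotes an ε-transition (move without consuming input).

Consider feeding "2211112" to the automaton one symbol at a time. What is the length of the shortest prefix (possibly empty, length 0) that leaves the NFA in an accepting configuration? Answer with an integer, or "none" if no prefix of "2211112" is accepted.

Start in {q0}.
Read '2': q0→{q2}; now {q2}.
Read '2': q2→{q3}; union {q3}; ε-closure = {q0, q3}.
None of the earlier sets intersect F, but {q0, q3} does.

2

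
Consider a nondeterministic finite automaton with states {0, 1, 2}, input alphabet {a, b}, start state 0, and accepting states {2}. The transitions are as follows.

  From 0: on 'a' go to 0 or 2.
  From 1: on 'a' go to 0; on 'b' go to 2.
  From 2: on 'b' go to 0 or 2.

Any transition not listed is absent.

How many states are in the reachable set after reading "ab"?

2

Start in {0}.
Read 'a': {0} → {0, 2}.
Read 'b': {0, 2} → {0, 2}.
That set has 2 states.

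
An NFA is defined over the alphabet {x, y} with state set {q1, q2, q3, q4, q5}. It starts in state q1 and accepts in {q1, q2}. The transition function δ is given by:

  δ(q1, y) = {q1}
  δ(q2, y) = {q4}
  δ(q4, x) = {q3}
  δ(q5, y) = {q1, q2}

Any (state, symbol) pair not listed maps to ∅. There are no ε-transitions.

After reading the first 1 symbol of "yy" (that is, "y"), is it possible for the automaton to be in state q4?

Start in {q1}.
Read 'y': q1→{q1}; now {q1}.
State q4 is not in {q1}.

No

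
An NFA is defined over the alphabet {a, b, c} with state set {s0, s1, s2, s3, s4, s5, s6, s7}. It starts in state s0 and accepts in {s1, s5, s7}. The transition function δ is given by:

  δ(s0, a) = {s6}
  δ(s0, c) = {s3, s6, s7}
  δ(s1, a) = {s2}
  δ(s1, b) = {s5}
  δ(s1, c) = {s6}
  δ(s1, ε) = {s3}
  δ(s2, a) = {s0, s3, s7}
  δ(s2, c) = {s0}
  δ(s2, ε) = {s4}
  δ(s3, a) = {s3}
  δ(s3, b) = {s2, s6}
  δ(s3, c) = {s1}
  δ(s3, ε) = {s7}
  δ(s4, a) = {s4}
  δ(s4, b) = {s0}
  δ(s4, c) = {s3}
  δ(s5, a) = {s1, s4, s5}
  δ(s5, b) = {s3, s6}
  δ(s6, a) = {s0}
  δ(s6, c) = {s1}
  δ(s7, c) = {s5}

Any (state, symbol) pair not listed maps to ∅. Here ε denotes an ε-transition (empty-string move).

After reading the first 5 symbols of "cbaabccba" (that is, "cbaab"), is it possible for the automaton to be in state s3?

Start in {s0}.
Read 'c': s0→{s3, s6, s7}; now {s3, s6, s7}.
Read 'b': s3→{s2, s6}, s6→∅, s7→∅; union {s2, s6}; ε-closure = {s2, s4, s6}.
Read 'a': s2→{s0, s3, s7}, s4→{s4}, s6→{s0}; now {s0, s3, s4, s7}.
Read 'a': s0→{s6}, s3→{s3}, s4→{s4}, s7→∅; union {s3, s4, s6}; ε-closure = {s3, s4, s6, s7}.
Read 'b': s3→{s2, s6}, s4→{s0}, s6→∅, s7→∅; union {s0, s2, s6}; ε-closure = {s0, s2, s4, s6}.
State s3 is not in {s0, s2, s4, s6}.

No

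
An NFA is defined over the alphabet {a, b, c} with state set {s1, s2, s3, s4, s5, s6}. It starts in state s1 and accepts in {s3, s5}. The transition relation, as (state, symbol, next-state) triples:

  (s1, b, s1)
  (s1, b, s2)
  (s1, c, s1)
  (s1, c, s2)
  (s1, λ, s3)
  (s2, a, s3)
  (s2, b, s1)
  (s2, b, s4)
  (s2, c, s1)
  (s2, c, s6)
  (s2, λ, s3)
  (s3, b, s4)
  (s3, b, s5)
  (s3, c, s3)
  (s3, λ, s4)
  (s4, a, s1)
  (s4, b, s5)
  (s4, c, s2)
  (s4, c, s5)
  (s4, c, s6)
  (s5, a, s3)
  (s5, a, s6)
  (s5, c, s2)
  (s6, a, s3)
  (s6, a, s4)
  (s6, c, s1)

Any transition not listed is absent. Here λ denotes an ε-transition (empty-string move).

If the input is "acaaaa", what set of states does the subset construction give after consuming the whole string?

{s1, s3, s4}

Start: ε-closure({s1}) = {s1, s3, s4}.
Read 'a': s1→∅, s3→∅, s4→{s1}; union {s1}; ε-closure = {s1, s3, s4}.
Read 'c': s1→{s1, s2}, s3→{s3}, s4→{s2, s5, s6}; union {s1, s2, s3, s5, s6}; ε-closure = {s1, s2, s3, s4, s5, s6}.
Read 'a': s1→∅, s2→{s3}, s3→∅, s4→{s1}, s5→{s3, s6}, s6→{s3, s4}; now {s1, s3, s4, s6}.
Read 'a': s1→∅, s3→∅, s4→{s1}, s6→{s3, s4}; now {s1, s3, s4}.
Read 'a': s1→∅, s3→∅, s4→{s1}; union {s1}; ε-closure = {s1, s3, s4}.
Read 'a': s1→∅, s3→∅, s4→{s1}; union {s1}; ε-closure = {s1, s3, s4}.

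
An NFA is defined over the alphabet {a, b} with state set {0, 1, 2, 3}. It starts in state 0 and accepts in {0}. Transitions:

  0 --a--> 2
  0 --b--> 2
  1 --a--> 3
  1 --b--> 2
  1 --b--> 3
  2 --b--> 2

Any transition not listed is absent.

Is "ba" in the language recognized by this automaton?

No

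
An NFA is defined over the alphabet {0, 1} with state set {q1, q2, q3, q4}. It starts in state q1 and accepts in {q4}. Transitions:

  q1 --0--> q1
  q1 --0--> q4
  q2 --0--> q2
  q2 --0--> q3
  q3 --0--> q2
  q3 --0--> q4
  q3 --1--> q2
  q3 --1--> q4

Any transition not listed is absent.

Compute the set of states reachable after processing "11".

∅

Start in {q1}.
Read '1': q1→∅; now ∅.
The set is empty and remains empty for the remaining 1 symbol.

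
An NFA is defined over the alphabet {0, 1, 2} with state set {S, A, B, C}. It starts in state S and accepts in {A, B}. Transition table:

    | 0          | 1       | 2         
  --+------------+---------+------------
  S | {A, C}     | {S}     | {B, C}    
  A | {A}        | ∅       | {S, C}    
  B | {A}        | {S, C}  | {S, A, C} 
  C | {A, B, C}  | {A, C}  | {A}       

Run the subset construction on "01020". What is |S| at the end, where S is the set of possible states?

Start in {S}.
Read '0': {S} → {A, C}.
Read '1': {A, C} → {A, C}.
Read '0': {A, C} → {A, B, C}.
Read '2': {A, B, C} → {S, A, C}.
Read '0': {S, A, C} → {A, B, C}.
That set has 3 states.

3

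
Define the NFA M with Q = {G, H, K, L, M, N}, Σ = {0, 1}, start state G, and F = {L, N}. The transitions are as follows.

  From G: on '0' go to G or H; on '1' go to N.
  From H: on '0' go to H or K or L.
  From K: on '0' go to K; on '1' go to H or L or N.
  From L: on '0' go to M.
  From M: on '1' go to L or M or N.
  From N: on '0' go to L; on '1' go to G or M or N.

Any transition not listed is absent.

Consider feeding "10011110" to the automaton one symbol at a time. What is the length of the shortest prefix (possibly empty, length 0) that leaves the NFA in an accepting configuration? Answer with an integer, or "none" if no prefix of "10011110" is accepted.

1

Start in {G}.
Read '1': {G} → {N}.
None of the earlier sets intersect F, but {N} does.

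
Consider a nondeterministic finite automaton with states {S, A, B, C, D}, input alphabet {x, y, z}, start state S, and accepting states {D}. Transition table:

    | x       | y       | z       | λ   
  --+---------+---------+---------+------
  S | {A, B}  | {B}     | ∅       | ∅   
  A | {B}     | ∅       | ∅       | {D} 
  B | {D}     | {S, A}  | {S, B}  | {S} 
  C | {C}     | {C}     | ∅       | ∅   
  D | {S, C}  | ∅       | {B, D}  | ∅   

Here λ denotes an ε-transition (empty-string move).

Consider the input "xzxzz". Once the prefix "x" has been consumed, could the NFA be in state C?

No

Start in {S}.
Read 'x': {S} → {S, A, B, D}.
State C is not in {S, A, B, D}.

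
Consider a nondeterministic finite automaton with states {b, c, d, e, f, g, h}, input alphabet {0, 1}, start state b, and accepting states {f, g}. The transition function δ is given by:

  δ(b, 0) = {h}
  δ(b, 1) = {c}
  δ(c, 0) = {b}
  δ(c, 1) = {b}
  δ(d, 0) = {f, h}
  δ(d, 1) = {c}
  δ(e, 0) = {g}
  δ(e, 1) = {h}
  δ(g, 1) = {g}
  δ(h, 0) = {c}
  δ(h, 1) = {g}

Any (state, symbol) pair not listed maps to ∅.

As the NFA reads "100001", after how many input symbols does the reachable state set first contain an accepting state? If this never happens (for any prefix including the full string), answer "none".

none

Start in {b}.
Read '1': b→{c}; now {c}.
Read '0': c→{b}; now {b}.
Read '0': b→{h}; now {h}.
Read '0': h→{c}; now {c}.
Read '0': c→{b}; now {b}.
Read '1': b→{c}; now {c}.
No reachable set along the way intersects F.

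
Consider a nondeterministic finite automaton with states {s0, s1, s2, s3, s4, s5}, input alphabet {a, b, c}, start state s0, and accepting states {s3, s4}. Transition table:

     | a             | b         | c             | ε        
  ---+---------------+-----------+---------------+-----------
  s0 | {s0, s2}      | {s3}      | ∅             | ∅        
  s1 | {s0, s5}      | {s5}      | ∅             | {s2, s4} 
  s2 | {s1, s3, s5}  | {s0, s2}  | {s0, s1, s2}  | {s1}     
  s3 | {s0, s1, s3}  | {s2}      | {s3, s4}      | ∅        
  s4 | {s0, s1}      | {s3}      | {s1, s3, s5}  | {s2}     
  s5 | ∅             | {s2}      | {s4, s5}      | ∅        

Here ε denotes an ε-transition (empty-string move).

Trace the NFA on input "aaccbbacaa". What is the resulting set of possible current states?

Start in {s0}.
Read 'a': {s0} → {s0, s1, s2, s4}.
Read 'a': {s0, s1, s2, s4} → {s0, s1, s2, s3, s4, s5}.
Read 'c': {s0, s1, s2, s3, s4, s5} → {s0, s1, s2, s3, s4, s5}.
Read 'c': {s0, s1, s2, s3, s4, s5} → {s0, s1, s2, s3, s4, s5}.
Read 'b': {s0, s1, s2, s3, s4, s5} → {s0, s1, s2, s3, s4, s5}.
Read 'b': {s0, s1, s2, s3, s4, s5} → {s0, s1, s2, s3, s4, s5}.
Read 'a': {s0, s1, s2, s3, s4, s5} → {s0, s1, s2, s3, s4, s5}.
Read 'c': {s0, s1, s2, s3, s4, s5} → {s0, s1, s2, s3, s4, s5}.
Read 'a': {s0, s1, s2, s3, s4, s5} → {s0, s1, s2, s3, s4, s5}.
Read 'a': {s0, s1, s2, s3, s4, s5} → {s0, s1, s2, s3, s4, s5}.

{s0, s1, s2, s3, s4, s5}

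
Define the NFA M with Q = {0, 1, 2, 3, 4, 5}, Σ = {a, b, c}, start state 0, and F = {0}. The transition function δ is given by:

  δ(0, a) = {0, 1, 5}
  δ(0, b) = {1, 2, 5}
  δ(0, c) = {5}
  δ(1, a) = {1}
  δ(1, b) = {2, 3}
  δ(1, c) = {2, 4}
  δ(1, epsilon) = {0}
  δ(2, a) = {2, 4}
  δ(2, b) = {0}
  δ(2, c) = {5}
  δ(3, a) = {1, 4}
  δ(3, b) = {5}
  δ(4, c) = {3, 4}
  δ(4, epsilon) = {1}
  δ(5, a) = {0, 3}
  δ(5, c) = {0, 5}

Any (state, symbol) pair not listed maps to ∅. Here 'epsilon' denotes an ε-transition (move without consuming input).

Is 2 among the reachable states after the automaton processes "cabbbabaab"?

Start in {0}.
Read 'c': {0} → {5}.
Read 'a': {5} → {0, 3}.
Read 'b': {0, 3} → {0, 1, 2, 5}.
Read 'b': {0, 1, 2, 5} → {0, 1, 2, 3, 5}.
Read 'b': {0, 1, 2, 3, 5} → {0, 1, 2, 3, 5}.
Read 'a': {0, 1, 2, 3, 5} → {0, 1, 2, 3, 4, 5}.
Read 'b': {0, 1, 2, 3, 4, 5} → {0, 1, 2, 3, 5}.
Read 'a': {0, 1, 2, 3, 5} → {0, 1, 2, 3, 4, 5}.
Read 'a': {0, 1, 2, 3, 4, 5} → {0, 1, 2, 3, 4, 5}.
Read 'b': {0, 1, 2, 3, 4, 5} → {0, 1, 2, 3, 5}.
State 2 is in {0, 1, 2, 3, 5}.

Yes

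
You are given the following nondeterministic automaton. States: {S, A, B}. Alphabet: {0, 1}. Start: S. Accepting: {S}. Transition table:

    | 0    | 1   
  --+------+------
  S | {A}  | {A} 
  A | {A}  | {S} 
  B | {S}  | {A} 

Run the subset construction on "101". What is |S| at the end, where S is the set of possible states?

Start in {S}.
Read '1': {S} → {A}.
Read '0': {A} → {A}.
Read '1': {A} → {S}.
That set has 1 state.

1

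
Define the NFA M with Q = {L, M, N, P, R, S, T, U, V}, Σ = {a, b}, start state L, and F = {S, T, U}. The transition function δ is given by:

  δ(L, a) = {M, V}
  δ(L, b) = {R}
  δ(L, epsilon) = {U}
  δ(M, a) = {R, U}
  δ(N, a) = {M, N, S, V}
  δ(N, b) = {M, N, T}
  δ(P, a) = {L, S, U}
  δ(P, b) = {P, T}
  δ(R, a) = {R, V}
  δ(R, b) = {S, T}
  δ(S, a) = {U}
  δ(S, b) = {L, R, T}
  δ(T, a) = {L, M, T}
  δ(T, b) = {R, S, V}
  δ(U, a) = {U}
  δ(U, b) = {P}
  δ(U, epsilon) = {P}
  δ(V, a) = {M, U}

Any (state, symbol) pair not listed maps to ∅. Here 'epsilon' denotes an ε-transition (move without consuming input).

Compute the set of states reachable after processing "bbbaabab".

Start: ε-closure({L}) = {L, P, U}.
Read 'b': L→{R}, P→{P, T}, U→{P}; now {P, R, T}.
Read 'b': P→{P, T}, R→{S, T}, T→{R, S, V}; now {P, R, S, T, V}.
Read 'b': P→{P, T}, R→{S, T}, S→{L, R, T}, T→{R, S, V}, V→∅; union {L, P, R, S, T, V}; ε-closure = {L, P, R, S, T, U, V}.
Read 'a': L→{M, V}, P→{L, S, U}, R→{R, V}, S→{U}, T→{L, M, T}, U→{U}, V→{M, U}; union {L, M, R, S, T, U, V}; ε-closure = {L, M, P, R, S, T, U, V}.
Read 'a': L→{M, V}, M→{R, U}, P→{L, S, U}, R→{R, V}, S→{U}, T→{L, M, T}, U→{U}, V→{M, U}; union {L, M, R, S, T, U, V}; ε-closure = {L, M, P, R, S, T, U, V}.
Read 'b': L→{R}, M→∅, P→{P, T}, R→{S, T}, S→{L, R, T}, T→{R, S, V}, U→{P}, V→∅; union {L, P, R, S, T, V}; ε-closure = {L, P, R, S, T, U, V}.
Read 'a': L→{M, V}, P→{L, S, U}, R→{R, V}, S→{U}, T→{L, M, T}, U→{U}, V→{M, U}; union {L, M, R, S, T, U, V}; ε-closure = {L, M, P, R, S, T, U, V}.
Read 'b': L→{R}, M→∅, P→{P, T}, R→{S, T}, S→{L, R, T}, T→{R, S, V}, U→{P}, V→∅; union {L, P, R, S, T, V}; ε-closure = {L, P, R, S, T, U, V}.

{L, P, R, S, T, U, V}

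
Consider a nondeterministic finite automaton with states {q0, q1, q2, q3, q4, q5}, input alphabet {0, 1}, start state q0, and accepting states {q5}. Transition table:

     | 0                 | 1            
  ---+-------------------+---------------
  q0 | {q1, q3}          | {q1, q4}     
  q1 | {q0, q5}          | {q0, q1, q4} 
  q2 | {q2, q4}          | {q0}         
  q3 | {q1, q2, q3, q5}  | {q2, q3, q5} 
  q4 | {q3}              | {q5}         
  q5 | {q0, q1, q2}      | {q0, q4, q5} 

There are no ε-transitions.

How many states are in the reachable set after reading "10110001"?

Start in {q0}.
Read '1': q0→{q1, q4}; now {q1, q4}.
Read '0': q1→{q0, q5}, q4→{q3}; now {q0, q3, q5}.
Read '1': q0→{q1, q4}, q3→{q2, q3, q5}, q5→{q0, q4, q5}; now {q0, q1, q2, q3, q4, q5}.
Read '1': q0→{q1, q4}, q1→{q0, q1, q4}, q2→{q0}, q3→{q2, q3, q5}, q4→{q5}, q5→{q0, q4, q5}; now {q0, q1, q2, q3, q4, q5}.
Read '0': q0→{q1, q3}, q1→{q0, q5}, q2→{q2, q4}, q3→{q1, q2, q3, q5}, q4→{q3}, q5→{q0, q1, q2}; now {q0, q1, q2, q3, q4, q5}.
Read '0': q0→{q1, q3}, q1→{q0, q5}, q2→{q2, q4}, q3→{q1, q2, q3, q5}, q4→{q3}, q5→{q0, q1, q2}; now {q0, q1, q2, q3, q4, q5}.
Read '0': q0→{q1, q3}, q1→{q0, q5}, q2→{q2, q4}, q3→{q1, q2, q3, q5}, q4→{q3}, q5→{q0, q1, q2}; now {q0, q1, q2, q3, q4, q5}.
Read '1': q0→{q1, q4}, q1→{q0, q1, q4}, q2→{q0}, q3→{q2, q3, q5}, q4→{q5}, q5→{q0, q4, q5}; now {q0, q1, q2, q3, q4, q5}.
That set has 6 states.

6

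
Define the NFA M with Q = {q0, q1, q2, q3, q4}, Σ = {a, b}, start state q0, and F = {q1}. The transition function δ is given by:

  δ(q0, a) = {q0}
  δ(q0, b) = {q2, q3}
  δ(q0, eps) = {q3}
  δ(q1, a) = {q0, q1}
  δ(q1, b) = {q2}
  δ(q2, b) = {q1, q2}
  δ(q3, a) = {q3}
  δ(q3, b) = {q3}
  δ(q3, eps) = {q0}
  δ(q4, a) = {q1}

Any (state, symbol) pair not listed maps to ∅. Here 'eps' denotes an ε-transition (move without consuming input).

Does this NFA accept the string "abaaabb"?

Start: ε-closure({q0}) = {q0, q3}.
Read 'a': q0→{q0}, q3→{q3}; now {q0, q3}.
Read 'b': q0→{q2, q3}, q3→{q3}; union {q2, q3}; ε-closure = {q0, q2, q3}.
Read 'a': q0→{q0}, q2→∅, q3→{q3}; now {q0, q3}.
Read 'a': q0→{q0}, q3→{q3}; now {q0, q3}.
Read 'a': q0→{q0}, q3→{q3}; now {q0, q3}.
Read 'b': q0→{q2, q3}, q3→{q3}; union {q2, q3}; ε-closure = {q0, q2, q3}.
Read 'b': q0→{q2, q3}, q2→{q1, q2}, q3→{q3}; union {q1, q2, q3}; ε-closure = {q0, q1, q2, q3}.
The final set {q0, q1, q2, q3} contains the accepting state q1.

Yes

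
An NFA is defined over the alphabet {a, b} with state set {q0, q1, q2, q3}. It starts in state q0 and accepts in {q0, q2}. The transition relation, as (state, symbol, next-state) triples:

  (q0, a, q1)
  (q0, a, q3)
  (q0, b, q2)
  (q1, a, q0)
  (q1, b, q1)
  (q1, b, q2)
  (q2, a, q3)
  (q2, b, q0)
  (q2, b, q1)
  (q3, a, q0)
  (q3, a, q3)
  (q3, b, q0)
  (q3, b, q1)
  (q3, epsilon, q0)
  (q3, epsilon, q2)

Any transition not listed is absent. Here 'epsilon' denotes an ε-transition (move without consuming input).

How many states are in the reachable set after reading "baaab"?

3

Start in {q0}.
Read 'b': q0→{q2}; now {q2}.
Read 'a': q2→{q3}; union {q3}; ε-closure = {q0, q2, q3}.
Read 'a': q0→{q1, q3}, q2→{q3}, q3→{q0, q3}; union {q0, q1, q3}; ε-closure = {q0, q1, q2, q3}.
Read 'a': q0→{q1, q3}, q1→{q0}, q2→{q3}, q3→{q0, q3}; union {q0, q1, q3}; ε-closure = {q0, q1, q2, q3}.
Read 'b': q0→{q2}, q1→{q1, q2}, q2→{q0, q1}, q3→{q0, q1}; now {q0, q1, q2}.
That set has 3 states.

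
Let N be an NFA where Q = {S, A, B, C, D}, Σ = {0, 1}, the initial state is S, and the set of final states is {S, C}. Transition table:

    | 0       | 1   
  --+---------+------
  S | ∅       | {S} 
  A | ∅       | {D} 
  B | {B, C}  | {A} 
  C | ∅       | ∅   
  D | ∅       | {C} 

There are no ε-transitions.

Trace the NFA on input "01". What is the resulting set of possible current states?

Start in {S}.
Read '0': {S} → ∅.
The set is empty and remains empty for the remaining 1 symbol.

∅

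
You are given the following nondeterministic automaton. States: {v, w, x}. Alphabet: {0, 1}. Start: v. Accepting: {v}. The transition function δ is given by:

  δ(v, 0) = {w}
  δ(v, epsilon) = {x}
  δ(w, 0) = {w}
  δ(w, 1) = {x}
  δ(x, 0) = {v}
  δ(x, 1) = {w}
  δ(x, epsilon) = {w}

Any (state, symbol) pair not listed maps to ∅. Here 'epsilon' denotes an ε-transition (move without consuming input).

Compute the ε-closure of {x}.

{w, x}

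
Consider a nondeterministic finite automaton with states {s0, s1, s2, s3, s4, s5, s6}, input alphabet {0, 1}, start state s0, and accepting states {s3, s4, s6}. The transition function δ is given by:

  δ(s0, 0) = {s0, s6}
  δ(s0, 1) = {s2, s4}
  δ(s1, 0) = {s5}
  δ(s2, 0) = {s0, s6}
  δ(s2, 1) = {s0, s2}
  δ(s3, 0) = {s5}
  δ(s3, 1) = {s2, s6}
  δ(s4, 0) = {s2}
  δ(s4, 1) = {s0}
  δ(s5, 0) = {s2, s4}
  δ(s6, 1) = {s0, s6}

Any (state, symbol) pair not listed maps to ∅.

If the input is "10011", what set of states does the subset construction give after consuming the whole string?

{s0, s2, s4, s6}

Start in {s0}.
Read '1': {s0} → {s2, s4}.
Read '0': {s2, s4} → {s0, s2, s6}.
Read '0': {s0, s2, s6} → {s0, s6}.
Read '1': {s0, s6} → {s0, s2, s4, s6}.
Read '1': {s0, s2, s4, s6} → {s0, s2, s4, s6}.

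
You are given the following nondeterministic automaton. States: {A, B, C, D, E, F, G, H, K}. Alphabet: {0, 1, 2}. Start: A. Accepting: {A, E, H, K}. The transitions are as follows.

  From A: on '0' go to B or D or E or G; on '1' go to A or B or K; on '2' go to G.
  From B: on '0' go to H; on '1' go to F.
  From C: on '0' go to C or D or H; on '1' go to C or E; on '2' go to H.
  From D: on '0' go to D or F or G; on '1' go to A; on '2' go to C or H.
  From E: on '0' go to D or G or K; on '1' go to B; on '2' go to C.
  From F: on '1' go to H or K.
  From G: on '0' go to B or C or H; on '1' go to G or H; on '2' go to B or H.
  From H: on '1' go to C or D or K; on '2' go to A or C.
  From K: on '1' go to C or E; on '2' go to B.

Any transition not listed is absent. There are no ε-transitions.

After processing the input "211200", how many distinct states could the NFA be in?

Start in {A}.
Read '2': {A} → {G}.
Read '1': {G} → {G, H}.
Read '1': {G, H} → {C, D, G, H, K}.
Read '2': {C, D, G, H, K} → {A, B, C, H}.
Read '0': {A, B, C, H} → {B, C, D, E, G, H}.
Read '0': {B, C, D, E, G, H} → {B, C, D, F, G, H, K}.
That set has 7 states.

7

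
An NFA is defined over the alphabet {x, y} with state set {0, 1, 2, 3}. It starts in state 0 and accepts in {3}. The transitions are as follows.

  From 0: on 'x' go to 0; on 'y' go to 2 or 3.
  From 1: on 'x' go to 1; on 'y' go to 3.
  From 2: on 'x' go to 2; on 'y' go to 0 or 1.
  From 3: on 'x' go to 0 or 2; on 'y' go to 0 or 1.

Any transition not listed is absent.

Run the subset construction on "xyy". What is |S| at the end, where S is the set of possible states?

2

Start in {0}.
Read 'x': {0} → {0}.
Read 'y': {0} → {2, 3}.
Read 'y': {2, 3} → {0, 1}.
That set has 2 states.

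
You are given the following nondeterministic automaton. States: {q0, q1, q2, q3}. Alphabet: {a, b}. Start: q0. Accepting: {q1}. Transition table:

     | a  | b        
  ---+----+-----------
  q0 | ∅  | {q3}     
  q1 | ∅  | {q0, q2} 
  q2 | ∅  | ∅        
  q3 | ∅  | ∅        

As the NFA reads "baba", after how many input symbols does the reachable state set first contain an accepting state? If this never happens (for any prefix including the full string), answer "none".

Start in {q0}.
Read 'b': q0→{q3}; now {q3}.
Read 'a': q3→∅; now ∅.
The set is empty and remains empty for the remaining 2 symbols.
No reachable set along the way intersects F.

none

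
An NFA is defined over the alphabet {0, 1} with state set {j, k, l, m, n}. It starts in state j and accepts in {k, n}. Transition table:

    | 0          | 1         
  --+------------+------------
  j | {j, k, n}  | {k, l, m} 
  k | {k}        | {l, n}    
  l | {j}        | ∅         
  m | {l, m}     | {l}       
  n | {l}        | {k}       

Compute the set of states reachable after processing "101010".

{j, k, l, m}

Start in {j}.
Read '1': {j} → {k, l, m}.
Read '0': {k, l, m} → {j, k, l, m}.
Read '1': {j, k, l, m} → {k, l, m, n}.
Read '0': {k, l, m, n} → {j, k, l, m}.
Read '1': {j, k, l, m} → {k, l, m, n}.
Read '0': {k, l, m, n} → {j, k, l, m}.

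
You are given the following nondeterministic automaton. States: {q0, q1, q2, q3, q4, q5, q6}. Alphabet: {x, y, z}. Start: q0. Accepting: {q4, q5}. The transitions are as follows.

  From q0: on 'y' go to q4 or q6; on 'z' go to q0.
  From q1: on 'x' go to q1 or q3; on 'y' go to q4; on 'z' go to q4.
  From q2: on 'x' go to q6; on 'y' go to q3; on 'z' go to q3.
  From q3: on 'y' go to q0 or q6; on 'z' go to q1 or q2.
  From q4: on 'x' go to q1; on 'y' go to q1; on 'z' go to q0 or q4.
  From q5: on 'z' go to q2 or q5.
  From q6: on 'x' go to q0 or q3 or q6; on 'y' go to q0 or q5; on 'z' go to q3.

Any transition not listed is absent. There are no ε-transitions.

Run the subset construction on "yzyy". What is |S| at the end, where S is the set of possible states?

5

Start in {q0}.
Read 'y': q0→{q4, q6}; now {q4, q6}.
Read 'z': q4→{q0, q4}, q6→{q3}; now {q0, q3, q4}.
Read 'y': q0→{q4, q6}, q3→{q0, q6}, q4→{q1}; now {q0, q1, q4, q6}.
Read 'y': q0→{q4, q6}, q1→{q4}, q4→{q1}, q6→{q0, q5}; now {q0, q1, q4, q5, q6}.
That set has 5 states.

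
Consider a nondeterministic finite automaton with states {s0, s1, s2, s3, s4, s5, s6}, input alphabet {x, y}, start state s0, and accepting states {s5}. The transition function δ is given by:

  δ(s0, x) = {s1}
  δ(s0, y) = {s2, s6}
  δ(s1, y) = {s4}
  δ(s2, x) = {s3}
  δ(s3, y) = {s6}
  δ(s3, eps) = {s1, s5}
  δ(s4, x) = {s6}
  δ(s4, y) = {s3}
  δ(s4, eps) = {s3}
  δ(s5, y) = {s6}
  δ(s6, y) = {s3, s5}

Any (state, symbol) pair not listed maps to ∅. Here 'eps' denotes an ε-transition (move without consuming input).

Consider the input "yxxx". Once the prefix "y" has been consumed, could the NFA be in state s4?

No

Start in {s0}.
Read 'y': s0→{s2, s6}; now {s2, s6}.
State s4 is not in {s2, s6}.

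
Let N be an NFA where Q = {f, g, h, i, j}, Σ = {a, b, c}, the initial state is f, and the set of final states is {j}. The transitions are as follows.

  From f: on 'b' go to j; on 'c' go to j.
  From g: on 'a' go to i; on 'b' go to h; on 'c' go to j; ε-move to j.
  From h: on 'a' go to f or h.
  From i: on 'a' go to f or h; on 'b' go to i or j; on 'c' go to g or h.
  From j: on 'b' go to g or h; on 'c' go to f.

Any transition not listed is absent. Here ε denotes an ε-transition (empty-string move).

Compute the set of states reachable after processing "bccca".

∅

Start in {f}.
Read 'b': {f} → {j}.
Read 'c': {j} → {f}.
Read 'c': {f} → {j}.
Read 'c': {j} → {f}.
Read 'a': {f} → ∅.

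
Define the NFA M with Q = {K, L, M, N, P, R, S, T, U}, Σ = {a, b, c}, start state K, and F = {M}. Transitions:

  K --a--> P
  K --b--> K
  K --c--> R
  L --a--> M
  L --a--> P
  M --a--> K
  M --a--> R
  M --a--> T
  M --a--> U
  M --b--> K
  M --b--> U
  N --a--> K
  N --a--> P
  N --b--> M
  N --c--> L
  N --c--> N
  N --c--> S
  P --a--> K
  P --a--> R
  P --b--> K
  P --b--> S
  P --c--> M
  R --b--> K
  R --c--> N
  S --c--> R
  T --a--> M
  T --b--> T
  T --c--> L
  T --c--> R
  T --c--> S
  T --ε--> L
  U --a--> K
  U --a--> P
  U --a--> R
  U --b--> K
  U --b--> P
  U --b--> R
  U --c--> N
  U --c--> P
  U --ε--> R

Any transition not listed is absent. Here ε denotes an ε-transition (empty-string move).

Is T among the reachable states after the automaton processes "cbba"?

No

Start in {K}.
Read 'c': K→{R}; now {R}.
Read 'b': R→{K}; now {K}.
Read 'b': K→{K}; now {K}.
Read 'a': K→{P}; now {P}.
State T is not in {P}.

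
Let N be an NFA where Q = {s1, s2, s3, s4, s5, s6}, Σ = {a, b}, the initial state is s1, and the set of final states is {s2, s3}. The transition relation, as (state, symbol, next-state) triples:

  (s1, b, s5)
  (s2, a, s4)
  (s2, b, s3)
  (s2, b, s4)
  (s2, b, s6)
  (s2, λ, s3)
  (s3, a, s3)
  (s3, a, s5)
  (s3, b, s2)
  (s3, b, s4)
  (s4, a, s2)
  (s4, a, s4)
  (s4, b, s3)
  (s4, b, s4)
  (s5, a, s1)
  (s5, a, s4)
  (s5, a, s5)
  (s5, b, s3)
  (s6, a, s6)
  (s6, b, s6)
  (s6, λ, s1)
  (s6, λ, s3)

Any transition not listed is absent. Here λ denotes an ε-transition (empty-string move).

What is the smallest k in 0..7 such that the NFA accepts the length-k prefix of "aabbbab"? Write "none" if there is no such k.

Start in {s1}.
Read 'a': s1→∅; now ∅.
The set is empty and remains empty for the remaining 6 symbols.
No reachable set along the way intersects F.

none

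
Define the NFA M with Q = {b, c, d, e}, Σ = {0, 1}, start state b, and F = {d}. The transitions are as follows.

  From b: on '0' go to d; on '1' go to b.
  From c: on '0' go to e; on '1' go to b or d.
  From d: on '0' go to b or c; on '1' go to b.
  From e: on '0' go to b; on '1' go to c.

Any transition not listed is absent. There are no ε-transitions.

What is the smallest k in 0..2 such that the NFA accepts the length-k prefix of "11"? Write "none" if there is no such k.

Start in {b}.
Read '1': {b} → {b}.
Read '1': {b} → {b}.
No reachable set along the way intersects F.

none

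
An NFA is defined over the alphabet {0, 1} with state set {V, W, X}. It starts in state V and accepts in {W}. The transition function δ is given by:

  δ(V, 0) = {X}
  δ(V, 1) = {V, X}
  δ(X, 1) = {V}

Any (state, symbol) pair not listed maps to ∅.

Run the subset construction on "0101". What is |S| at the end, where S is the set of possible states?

Start in {V}.
Read '0': V→{X}; now {X}.
Read '1': X→{V}; now {V}.
Read '0': V→{X}; now {X}.
Read '1': X→{V}; now {V}.
That set has 1 state.

1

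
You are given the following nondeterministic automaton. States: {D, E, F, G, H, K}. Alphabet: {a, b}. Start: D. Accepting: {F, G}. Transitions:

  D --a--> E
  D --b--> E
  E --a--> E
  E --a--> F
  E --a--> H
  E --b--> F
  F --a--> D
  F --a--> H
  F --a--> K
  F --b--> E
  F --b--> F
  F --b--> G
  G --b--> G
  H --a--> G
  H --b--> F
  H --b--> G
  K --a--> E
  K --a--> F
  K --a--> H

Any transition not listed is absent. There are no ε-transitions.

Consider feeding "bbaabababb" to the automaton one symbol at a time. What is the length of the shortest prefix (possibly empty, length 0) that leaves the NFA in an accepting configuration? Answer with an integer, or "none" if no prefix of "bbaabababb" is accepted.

2

Start in {D}.
Read 'b': D→{E}; now {E}.
Read 'b': E→{F}; now {F}.
None of the earlier sets intersect F, but {F} does.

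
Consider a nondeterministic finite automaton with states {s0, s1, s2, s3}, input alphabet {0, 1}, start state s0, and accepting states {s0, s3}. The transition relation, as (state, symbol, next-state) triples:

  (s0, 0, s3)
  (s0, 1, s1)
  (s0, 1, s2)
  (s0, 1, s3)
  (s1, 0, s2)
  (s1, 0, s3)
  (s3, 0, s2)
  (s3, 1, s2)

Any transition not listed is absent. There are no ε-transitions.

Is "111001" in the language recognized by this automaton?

Start in {s0}.
Read '1': {s0} → {s1, s2, s3}.
Read '1': {s1, s2, s3} → {s2}.
Read '1': {s2} → ∅.
The set is empty and remains empty for the remaining 3 symbols.
The final set ∅ contains no accepting state.

No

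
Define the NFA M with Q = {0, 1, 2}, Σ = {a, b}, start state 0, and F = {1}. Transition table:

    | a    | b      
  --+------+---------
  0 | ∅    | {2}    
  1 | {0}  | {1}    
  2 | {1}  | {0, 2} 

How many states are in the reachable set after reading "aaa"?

Start in {0}.
Read 'a': 0→∅; now ∅.
The set is empty and remains empty for the remaining 2 symbols.
That set has 0 states.

0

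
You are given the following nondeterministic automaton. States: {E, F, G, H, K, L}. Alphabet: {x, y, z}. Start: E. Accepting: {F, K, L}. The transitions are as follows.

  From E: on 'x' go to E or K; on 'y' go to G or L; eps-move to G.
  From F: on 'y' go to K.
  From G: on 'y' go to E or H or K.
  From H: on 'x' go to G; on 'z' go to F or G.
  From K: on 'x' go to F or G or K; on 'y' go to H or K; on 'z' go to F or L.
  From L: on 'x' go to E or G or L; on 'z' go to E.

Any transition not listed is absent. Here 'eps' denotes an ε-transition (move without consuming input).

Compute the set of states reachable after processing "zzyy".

Start: ε-closure({E}) = {E, G}.
Read 'z': {E, G} → ∅.
The set is empty and remains empty for the remaining 3 symbols.

∅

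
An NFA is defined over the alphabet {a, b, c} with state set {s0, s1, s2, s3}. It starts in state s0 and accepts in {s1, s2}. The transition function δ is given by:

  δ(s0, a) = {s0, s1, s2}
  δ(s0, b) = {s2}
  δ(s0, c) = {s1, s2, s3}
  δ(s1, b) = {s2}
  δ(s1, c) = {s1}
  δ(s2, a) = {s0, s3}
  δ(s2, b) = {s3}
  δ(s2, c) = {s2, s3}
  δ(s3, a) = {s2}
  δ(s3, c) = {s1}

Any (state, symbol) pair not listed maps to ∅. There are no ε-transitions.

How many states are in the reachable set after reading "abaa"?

4

Start in {s0}.
Read 'a': s0→{s0, s1, s2}; now {s0, s1, s2}.
Read 'b': s0→{s2}, s1→{s2}, s2→{s3}; now {s2, s3}.
Read 'a': s2→{s0, s3}, s3→{s2}; now {s0, s2, s3}.
Read 'a': s0→{s0, s1, s2}, s2→{s0, s3}, s3→{s2}; now {s0, s1, s2, s3}.
That set has 4 states.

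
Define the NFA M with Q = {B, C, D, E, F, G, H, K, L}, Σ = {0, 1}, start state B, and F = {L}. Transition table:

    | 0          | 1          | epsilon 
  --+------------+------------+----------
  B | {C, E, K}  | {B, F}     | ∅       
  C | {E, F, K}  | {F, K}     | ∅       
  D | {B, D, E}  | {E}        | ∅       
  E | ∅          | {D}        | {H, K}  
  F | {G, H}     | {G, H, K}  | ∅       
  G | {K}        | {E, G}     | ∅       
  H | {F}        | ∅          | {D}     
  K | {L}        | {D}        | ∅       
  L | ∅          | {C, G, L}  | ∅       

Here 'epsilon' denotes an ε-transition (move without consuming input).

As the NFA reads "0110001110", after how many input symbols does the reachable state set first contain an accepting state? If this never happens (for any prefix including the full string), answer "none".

4

Start in {B}.
Read '0': B→{C, E, K}; union {C, E, K}; ε-closure = {C, D, E, H, K}.
Read '1': C→{F, K}, D→{E}, E→{D}, H→∅, K→{D}; union {D, E, F, K}; ε-closure = {D, E, F, H, K}.
Read '1': D→{E}, E→{D}, F→{G, H, K}, H→∅, K→{D}; now {D, E, G, H, K}.
Read '0': D→{B, D, E}, E→∅, G→{K}, H→{F}, K→{L}; union {B, D, E, F, K, L}; ε-closure = {B, D, E, F, H, K, L}.
None of the earlier sets intersect F, but {B, D, E, F, H, K, L} does.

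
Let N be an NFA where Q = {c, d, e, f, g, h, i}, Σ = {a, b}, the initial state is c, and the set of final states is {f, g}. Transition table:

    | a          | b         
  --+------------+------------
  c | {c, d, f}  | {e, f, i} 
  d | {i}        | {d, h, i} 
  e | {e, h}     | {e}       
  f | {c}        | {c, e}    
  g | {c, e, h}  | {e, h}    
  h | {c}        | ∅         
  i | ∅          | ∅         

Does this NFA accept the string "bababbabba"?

Yes

Start in {c}.
Read 'b': {c} → {e, f, i}.
Read 'a': {e, f, i} → {c, e, h}.
Read 'b': {c, e, h} → {e, f, i}.
Read 'a': {e, f, i} → {c, e, h}.
Read 'b': {c, e, h} → {e, f, i}.
Read 'b': {e, f, i} → {c, e}.
Read 'a': {c, e} → {c, d, e, f, h}.
Read 'b': {c, d, e, f, h} → {c, d, e, f, h, i}.
Read 'b': {c, d, e, f, h, i} → {c, d, e, f, h, i}.
Read 'a': {c, d, e, f, h, i} → {c, d, e, f, h, i}.
The final set {c, d, e, f, h, i} contains the accepting state f.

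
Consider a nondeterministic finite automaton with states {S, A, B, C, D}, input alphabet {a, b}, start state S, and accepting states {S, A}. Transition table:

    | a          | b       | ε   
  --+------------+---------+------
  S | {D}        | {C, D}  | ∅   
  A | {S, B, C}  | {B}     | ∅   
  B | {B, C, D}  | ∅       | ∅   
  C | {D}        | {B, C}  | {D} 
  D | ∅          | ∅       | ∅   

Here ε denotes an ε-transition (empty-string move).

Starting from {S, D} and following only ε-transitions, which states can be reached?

Begin with {S, D}.
No ε-moves leave this set, so the closure equals the set itself.

{S, D}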